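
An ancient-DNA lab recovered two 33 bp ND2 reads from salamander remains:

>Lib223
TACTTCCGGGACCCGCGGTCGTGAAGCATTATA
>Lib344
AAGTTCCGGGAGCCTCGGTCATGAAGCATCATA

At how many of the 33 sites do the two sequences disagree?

6

The sequences differ at positions 1 (T/A), 3 (C/G), 12 (C/G), 15 (G/T), 21 (G/A), 30 (T/C).
That gives 6 mismatches out of 33 aligned sites, so the Hamming distance is 6.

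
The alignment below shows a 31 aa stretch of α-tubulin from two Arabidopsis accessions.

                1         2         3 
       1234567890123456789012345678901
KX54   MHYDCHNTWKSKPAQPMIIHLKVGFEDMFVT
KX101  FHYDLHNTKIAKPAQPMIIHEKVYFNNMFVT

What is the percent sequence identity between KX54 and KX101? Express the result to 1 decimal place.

71.0%

Mismatches occur at site 1 (M↔F), site 5 (C↔L), site 9 (W↔K), site 10 (K↔I), site 11 (S↔A), site 21 (L↔E), site 24 (G↔Y), site 26 (E↔N), site 27 (D↔N).
22 of the 31 sites match, so the percent identity is 22/31 × 100 = 71.0%.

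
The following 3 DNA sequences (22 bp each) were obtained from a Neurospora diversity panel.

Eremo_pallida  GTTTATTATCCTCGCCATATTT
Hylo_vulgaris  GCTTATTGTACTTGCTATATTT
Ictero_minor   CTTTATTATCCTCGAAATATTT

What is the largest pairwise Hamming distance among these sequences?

Pairwise Hamming distances:
  Eremo_pallida vs Hylo_vulgaris: 5
  Eremo_pallida vs Ictero_minor: 3
  Hylo_vulgaris vs Ictero_minor: 7
The largest is 7, between Hylo_vulgaris and Ictero_minor.

7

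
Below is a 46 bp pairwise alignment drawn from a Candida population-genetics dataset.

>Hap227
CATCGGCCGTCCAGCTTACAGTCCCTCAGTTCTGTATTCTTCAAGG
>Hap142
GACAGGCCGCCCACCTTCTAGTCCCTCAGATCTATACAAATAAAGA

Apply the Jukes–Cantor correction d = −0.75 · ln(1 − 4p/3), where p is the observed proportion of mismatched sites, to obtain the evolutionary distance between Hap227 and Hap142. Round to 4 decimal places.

0.4279

Differing sites — 1:C/G; 3:T/C; 4:C/A; 10:T/C; 14:G/C; 18:A/C; 19:C/T; 30:T/A; 34:G/A; 37:T/C; 38:T/A; 39:C/A; 40:T/A; 42:C/A; 46:G/A.
p = 15/46 = 0.326087.
d = −0.75 · ln(1 − (4/3)·0.326087) = −0.75 · ln(0.565217) = −0.75 · (-0.570546) = 0.4279.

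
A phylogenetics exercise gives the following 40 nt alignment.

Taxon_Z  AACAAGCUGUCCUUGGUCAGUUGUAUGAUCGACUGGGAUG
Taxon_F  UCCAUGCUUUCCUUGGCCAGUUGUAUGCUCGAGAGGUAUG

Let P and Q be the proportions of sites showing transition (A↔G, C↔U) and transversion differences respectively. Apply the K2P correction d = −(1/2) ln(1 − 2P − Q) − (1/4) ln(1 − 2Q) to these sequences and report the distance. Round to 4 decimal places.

0.2715

The sequences differ at positions 1 (A/U, transversion), 2 (A/C, transversion), 5 (A/U, transversion), 9 (G/U, transversion), 17 (U/C, transition), 28 (A/C, transversion), 33 (C/G, transversion), 34 (U/A, transversion), 37 (G/U, transversion).
Of the 9 differences, 1 transition and 8 transversions over 40 sites: P = 1/40 = 0.025000, Q = 8/40 = 0.200000.
d = −0.5·ln(0.750000) − 0.25·ln(0.600000) = −0.5·(-0.287682) − 0.25·(-0.510826) = 0.2715.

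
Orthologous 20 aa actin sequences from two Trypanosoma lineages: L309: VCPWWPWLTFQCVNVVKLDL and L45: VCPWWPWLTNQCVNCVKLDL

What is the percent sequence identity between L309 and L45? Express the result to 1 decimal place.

90.0%

Mismatches occur at site 10 (F↔N), site 15 (V↔C).
18 of the 20 sites match, so the percent identity is 18/20 × 100 = 90.0%.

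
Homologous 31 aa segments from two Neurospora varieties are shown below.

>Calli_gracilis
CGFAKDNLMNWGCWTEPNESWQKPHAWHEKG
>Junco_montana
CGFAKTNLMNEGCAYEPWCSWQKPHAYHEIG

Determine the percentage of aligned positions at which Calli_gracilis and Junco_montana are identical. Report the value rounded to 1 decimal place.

74.2%

Mismatches occur at site 6 (D→T), site 11 (W→E), site 14 (W→A), site 15 (T→Y), site 18 (N→W), site 19 (E→C), site 27 (W→Y), site 30 (K→I).
23 of the 31 sites match, so the percent identity is 23/31 × 100 = 74.2%.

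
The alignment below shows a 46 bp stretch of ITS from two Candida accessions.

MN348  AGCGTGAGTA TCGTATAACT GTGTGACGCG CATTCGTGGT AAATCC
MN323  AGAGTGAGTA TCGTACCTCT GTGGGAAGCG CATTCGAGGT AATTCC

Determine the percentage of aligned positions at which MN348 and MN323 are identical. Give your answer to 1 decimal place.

82.6%

Differing sites — 3:C/A; 16:T/C; 17:A/C; 18:A/T; 24:T/G; 27:C/A; 37:T/A; 43:A/T.
38 of the 46 sites match, so the percent identity is 38/46 × 100 = 82.6%.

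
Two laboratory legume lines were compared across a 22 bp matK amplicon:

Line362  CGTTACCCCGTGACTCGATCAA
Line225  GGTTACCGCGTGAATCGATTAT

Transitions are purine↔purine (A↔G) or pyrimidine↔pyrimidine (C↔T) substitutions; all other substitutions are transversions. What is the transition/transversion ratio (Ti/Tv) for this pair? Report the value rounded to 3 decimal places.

0.250

Mismatches occur at site 1 (C/G, transversion), site 8 (C/G, transversion), site 14 (C/A, transversion), site 20 (C/T, transition), site 22 (A/T, transversion).
Of the 5 differences, 1 transition and 4 transversions, so Ti/Tv = 1/4 = 0.250.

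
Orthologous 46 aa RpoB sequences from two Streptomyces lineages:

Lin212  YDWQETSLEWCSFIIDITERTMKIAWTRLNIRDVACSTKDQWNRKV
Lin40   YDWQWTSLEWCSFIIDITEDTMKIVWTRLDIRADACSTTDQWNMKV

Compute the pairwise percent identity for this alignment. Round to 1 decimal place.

Mismatches occur at site 5 (E→W), site 20 (R→D), site 25 (A→V), site 30 (N→D), site 33 (D→A), site 34 (V→D), site 39 (K→T), site 44 (R→M).
38 of the 46 sites match, so the percent identity is 38/46 × 100 = 82.6%.

82.6%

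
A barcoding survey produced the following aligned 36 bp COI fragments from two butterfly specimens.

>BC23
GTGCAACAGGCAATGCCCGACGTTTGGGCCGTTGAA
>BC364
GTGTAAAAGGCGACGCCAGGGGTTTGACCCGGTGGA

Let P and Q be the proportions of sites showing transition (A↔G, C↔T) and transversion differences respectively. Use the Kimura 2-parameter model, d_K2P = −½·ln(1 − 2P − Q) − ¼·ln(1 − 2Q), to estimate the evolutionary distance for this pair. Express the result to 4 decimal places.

The sequences differ at positions 4 (C/T, transition), 7 (C/A, transversion), 12 (A/G, transition), 14 (T/C, transition), 18 (C/A, transversion), 20 (A/G, transition), 21 (C/G, transversion), 27 (G/A, transition), 28 (G/C, transversion), 32 (T/G, transversion), 35 (A/G, transition).
Of the 11 differences, 6 transitions and 5 transversions over 36 sites: P = 6/36 = 0.166667, Q = 5/36 = 0.138889.
d = −0.5·ln(0.527777) − 0.25·ln(0.722222) = −0.5·(-0.639081) − 0.25·(-0.325423) = 0.4009.

0.4009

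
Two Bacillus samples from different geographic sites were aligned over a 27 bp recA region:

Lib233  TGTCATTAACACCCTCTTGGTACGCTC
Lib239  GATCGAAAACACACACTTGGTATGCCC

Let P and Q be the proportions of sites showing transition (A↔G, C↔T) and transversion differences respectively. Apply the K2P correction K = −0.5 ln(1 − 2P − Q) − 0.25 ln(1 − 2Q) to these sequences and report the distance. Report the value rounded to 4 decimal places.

The sequences differ at positions 1 (T/G, transversion), 2 (G/A, transition), 5 (A/G, transition), 6 (T/A, transversion), 7 (T/A, transversion), 13 (C/A, transversion), 15 (T/A, transversion), 23 (C/T, transition), 26 (T/C, transition).
Of the 9 differences, 4 transitions and 5 transversions over 27 sites: P = 4/27 = 0.148148, Q = 5/27 = 0.185185.
d = −0.5·ln(0.518519) − 0.25·ln(0.629630) = −0.5·(-0.656779) − 0.25·(-0.462623) = 0.4440.

0.4440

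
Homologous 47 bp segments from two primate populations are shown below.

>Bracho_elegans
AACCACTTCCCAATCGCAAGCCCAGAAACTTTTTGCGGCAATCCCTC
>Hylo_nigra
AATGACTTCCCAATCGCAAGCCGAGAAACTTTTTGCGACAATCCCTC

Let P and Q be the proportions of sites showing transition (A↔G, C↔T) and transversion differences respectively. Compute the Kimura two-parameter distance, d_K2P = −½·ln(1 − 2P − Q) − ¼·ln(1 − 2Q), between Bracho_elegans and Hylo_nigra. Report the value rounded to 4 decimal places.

0.0905

Differing sites — 3:C/T (Ti); 4:C/G (Tv); 23:C/G (Tv); 38:G/A (Ti).
Of the 4 differences, 2 transitions and 2 transversions over 47 sites: P = 2/47 = 0.042553, Q = 2/47 = 0.042553.
d = −0.5·ln(0.872341) − 0.25·ln(0.914894) = −0.5·(-0.136575) − 0.25·(-0.088947) = 0.0905.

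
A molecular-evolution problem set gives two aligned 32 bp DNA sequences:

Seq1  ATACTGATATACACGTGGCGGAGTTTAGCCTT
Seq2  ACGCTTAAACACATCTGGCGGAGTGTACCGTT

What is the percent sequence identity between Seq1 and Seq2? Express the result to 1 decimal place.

68.8%

Differing sites — 2:T/C; 3:A/G; 6:G/T; 8:T/A; 10:T/C; 14:C/T; 15:G/C; 25:T/G; 28:G/C; 30:C/G.
22 of the 32 sites match, so the percent identity is 22/32 × 100 = 68.8%.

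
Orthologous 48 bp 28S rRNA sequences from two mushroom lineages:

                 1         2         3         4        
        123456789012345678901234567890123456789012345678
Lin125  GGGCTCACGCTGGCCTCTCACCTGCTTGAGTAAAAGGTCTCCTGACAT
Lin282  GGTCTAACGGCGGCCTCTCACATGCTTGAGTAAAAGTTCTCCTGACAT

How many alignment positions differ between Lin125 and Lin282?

Mismatches occur at site 3 (G↔T), site 6 (C↔A), site 10 (C↔G), site 11 (T↔C), site 22 (C↔A), site 37 (G↔T).
That gives 6 mismatches out of 48 aligned sites, so the Hamming distance is 6.

6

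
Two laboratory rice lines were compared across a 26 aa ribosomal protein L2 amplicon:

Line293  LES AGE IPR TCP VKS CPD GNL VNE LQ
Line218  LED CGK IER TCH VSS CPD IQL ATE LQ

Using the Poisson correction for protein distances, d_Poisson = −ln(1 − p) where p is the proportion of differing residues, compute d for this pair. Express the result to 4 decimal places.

0.4855

The sequences differ at positions 3 (S/D), 4 (A/C), 6 (E/K), 8 (P/E), 12 (P/H), 14 (K/S), 19 (G/I), 20 (N/Q), 22 (V/A), 23 (N/T).
p = 10/26 = 0.384615.
d = −ln(1 − 0.384615) = −ln(0.615385) = 0.4855.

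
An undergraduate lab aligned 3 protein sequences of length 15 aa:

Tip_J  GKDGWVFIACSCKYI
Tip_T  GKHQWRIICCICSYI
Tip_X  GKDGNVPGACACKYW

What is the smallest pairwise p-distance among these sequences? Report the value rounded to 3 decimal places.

Pairwise Hamming distances:
  Tip_J vs Tip_T: 7
  Tip_J vs Tip_X: 5
  Tip_T vs Tip_X: 10
The smallest is 5 mismatches, between Tip_J and Tip_X; p = 5/15 = 0.333.

0.333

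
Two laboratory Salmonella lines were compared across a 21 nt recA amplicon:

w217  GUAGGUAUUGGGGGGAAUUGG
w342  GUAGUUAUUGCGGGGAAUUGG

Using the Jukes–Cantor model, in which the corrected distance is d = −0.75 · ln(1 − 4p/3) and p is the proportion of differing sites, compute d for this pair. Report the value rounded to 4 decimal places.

0.1019

Mismatches occur at site 5 (G↔U), site 11 (G↔C).
p = 2/21 = 0.095238.
d = −0.75 · ln(1 − (4/3)·0.095238) = −0.75 · ln(0.873016) = −0.75 · (-0.135801) = 0.1019.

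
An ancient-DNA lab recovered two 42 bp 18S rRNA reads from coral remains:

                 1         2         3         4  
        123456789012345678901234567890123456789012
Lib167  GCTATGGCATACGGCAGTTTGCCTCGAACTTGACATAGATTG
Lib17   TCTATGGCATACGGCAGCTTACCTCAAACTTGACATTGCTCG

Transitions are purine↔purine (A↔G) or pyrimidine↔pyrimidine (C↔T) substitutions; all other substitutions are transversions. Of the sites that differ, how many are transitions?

4

The sequences differ at positions 1 (G/T, transversion), 18 (T/C, transition), 21 (G/A, transition), 26 (G/A, transition), 37 (A/T, transversion), 39 (A/C, transversion), 41 (T/C, transition).
Of the 7 differences, 4 transitions and 3 transversions, so the answer is 4.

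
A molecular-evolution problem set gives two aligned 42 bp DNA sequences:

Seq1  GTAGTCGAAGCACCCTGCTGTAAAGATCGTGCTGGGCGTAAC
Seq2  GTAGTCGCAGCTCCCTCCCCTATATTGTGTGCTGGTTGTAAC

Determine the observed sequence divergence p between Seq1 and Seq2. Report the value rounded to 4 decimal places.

0.2857

Mismatches occur at site 8 (A/C), site 12 (A/T), site 17 (G/C), site 19 (T/C), site 20 (G/C), site 23 (A/T), site 25 (G/T), site 26 (A/T), site 27 (T/G), site 28 (C/T), site 36 (G/T), site 37 (C/T).
There are 12 differences over 42 sites, so p = 12/42 = 0.2857.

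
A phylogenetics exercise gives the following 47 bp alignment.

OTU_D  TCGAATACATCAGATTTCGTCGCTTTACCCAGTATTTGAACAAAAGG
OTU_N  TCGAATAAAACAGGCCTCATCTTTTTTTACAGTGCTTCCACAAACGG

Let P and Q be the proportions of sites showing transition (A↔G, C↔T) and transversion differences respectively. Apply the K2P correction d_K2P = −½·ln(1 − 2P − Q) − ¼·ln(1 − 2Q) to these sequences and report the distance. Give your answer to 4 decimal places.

0.4614

Mismatches occur at site 8 (C→A, transversion), site 10 (T→A, transversion), site 14 (A→G, transition), site 15 (T→C, transition), site 16 (T→C, transition), site 19 (G→A, transition), site 22 (G→T, transversion), site 23 (C→T, transition), site 27 (A→T, transversion), site 28 (C→T, transition), site 29 (C→A, transversion), site 34 (A→G, transition), site 35 (T→C, transition), site 38 (G→C, transversion), site 39 (A→C, transversion), site 45 (A→C, transversion).
Of the 16 differences, 8 transitions and 8 transversions over 47 sites: P = 8/47 = 0.170213, Q = 8/47 = 0.170213.
d = −0.5·ln(0.489361) − 0.25·ln(0.659574) = −0.5·(-0.714655) − 0.25·(-0.416161) = 0.4614.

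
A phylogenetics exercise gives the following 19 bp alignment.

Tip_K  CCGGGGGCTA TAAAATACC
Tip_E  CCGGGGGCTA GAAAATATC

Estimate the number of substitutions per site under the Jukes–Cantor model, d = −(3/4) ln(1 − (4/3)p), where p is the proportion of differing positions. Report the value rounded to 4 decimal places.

0.1134

The sequences differ at positions 11 (T/G), 18 (C/T).
p = 2/19 = 0.105263.
d = −0.75 · ln(1 − (4/3)·0.105263) = −0.75 · ln(0.859649) = −0.75 · (-0.151231) = 0.1134.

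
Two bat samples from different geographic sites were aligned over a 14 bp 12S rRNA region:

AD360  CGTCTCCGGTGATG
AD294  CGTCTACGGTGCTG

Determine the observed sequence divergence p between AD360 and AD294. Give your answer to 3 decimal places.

The sequences differ at positions 6 (C/A), 12 (A/C).
There are 2 differences over 14 sites, so p = 2/14 = 0.143.

0.143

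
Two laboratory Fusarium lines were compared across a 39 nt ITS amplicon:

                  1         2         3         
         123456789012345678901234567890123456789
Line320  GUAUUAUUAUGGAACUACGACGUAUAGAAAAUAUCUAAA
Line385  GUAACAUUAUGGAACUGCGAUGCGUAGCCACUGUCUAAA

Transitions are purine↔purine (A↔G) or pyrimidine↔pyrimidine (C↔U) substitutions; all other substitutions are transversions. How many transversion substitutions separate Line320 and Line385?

Mismatches occur at site 4 (U/A, transversion), site 5 (U/C, transition), site 17 (A/G, transition), site 21 (C/U, transition), site 23 (U/C, transition), site 24 (A/G, transition), site 28 (A/C, transversion), site 29 (A/C, transversion), site 31 (A/C, transversion), site 33 (A/G, transition).
Of the 10 differences, 6 transitions and 4 transversions, so the answer is 4.

4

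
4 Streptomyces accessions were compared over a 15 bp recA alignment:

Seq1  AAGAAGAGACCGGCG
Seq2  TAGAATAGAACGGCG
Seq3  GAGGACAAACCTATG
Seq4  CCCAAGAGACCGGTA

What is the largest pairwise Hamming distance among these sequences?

9

Pairwise Hamming distances:
  Seq1 vs Seq2: 3
  Seq1 vs Seq3: 7
  Seq1 vs Seq4: 5
  Seq2 vs Seq3: 8
  Seq2 vs Seq4: 7
  Seq3 vs Seq4: 9
The largest is 9, between Seq3 and Seq4.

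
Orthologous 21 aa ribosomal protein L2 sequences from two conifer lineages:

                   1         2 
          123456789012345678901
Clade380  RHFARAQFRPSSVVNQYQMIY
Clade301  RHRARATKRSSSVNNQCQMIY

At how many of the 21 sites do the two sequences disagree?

The sequences differ at positions 3 (F/R), 7 (Q/T), 8 (F/K), 10 (P/S), 14 (V/N), 17 (Y/C).
That gives 6 mismatches out of 21 aligned sites, so the Hamming distance is 6.

6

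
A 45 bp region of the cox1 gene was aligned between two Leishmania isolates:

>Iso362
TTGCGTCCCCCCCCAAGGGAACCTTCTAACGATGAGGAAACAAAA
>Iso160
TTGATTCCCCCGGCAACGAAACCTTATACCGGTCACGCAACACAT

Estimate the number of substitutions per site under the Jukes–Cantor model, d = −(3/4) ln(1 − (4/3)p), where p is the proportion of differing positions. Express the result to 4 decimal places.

0.4019

Mismatches occur at site 4 (C↔A), site 5 (G↔T), site 12 (C↔G), site 13 (C↔G), site 17 (G↔C), site 19 (G↔A), site 26 (C↔A), site 29 (A↔C), site 32 (A↔G), site 34 (G↔C), site 36 (G↔C), site 38 (A↔C), site 43 (A↔C), site 45 (A↔T).
p = 14/45 = 0.311111.
d = −0.75 · ln(1 − (4/3)·0.311111) = −0.75 · ln(0.585185) = −0.75 · (-0.535827) = 0.4019.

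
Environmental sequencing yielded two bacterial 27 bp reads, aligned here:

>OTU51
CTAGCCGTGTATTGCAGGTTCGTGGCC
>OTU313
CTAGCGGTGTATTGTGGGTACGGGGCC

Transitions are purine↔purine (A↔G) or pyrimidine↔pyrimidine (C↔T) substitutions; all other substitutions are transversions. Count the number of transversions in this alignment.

The sequences differ at positions 6 (C/G, transversion), 15 (C/T, transition), 16 (A/G, transition), 20 (T/A, transversion), 23 (T/G, transversion).
Of the 5 differences, 2 transitions and 3 transversions, so the answer is 3.

3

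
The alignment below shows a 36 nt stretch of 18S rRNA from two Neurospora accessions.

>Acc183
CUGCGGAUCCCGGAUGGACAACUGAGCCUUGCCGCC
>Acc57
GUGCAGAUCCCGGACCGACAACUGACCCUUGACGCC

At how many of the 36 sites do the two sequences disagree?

6

The sequences differ at positions 1 (C/G), 5 (G/A), 15 (U/C), 16 (G/C), 26 (G/C), 32 (C/A).
That gives 6 mismatches out of 36 aligned sites, so the Hamming distance is 6.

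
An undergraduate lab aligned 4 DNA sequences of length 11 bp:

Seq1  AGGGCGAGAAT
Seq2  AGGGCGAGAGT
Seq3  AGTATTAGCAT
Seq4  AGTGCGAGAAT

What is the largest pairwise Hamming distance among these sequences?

Pairwise Hamming distances:
  Seq1 vs Seq2: 1
  Seq1 vs Seq3: 5
  Seq1 vs Seq4: 1
  Seq2 vs Seq3: 6
  Seq2 vs Seq4: 2
  Seq3 vs Seq4: 4
The largest is 6, between Seq2 and Seq3.

6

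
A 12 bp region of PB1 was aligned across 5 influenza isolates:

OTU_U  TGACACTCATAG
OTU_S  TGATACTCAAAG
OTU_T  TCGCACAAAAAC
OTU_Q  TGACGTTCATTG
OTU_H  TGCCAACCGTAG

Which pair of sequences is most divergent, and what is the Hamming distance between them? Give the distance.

9

Pairwise Hamming distances:
  OTU_U vs OTU_S: 2
  OTU_U vs OTU_T: 6
  OTU_U vs OTU_Q: 3
  OTU_U vs OTU_H: 4
  OTU_S vs OTU_T: 6
  OTU_S vs OTU_Q: 5
  OTU_S vs OTU_H: 6
  OTU_T vs OTU_Q: 9
  OTU_T vs OTU_H: 8
  OTU_Q vs OTU_H: 6
The largest is 9, between OTU_T and OTU_Q.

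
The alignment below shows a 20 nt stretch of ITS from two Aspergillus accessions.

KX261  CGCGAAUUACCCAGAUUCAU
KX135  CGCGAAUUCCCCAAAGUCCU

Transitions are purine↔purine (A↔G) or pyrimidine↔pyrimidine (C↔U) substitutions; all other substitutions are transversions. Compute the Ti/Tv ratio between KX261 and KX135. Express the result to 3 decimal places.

The sequences differ at positions 9 (A/C, transversion), 14 (G/A, transition), 16 (U/G, transversion), 19 (A/C, transversion).
Of the 4 differences, 1 transition and 3 transversions, so Ti/Tv = 1/3 = 0.333.

0.333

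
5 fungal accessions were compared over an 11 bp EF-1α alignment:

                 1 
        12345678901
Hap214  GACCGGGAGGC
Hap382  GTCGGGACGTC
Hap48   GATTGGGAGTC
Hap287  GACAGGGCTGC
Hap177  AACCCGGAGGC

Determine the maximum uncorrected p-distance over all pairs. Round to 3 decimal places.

Pairwise Hamming distances:
  Hap214 vs Hap382: 5
  Hap214 vs Hap48: 3
  Hap214 vs Hap287: 3
  Hap214 vs Hap177: 2
  Hap382 vs Hap48: 5
  Hap382 vs Hap287: 5
  Hap382 vs Hap177: 7
  Hap48 vs Hap287: 5
  Hap48 vs Hap177: 5
  Hap287 vs Hap177: 5
The largest is 7 mismatches, between Hap382 and Hap177; p = 7/11 = 0.636.

0.636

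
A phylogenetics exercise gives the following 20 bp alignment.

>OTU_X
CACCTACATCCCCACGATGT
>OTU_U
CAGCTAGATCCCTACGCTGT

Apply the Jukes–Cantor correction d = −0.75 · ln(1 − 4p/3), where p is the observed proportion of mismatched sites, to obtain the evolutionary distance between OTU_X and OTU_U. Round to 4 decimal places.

Differing sites — 3:C/G; 7:C/G; 13:C/T; 17:A/C.
p = 4/20 = 0.200000.
d = −0.75 · ln(1 − (4/3)·0.200000) = −0.75 · ln(0.733333) = −0.75 · (-0.310155) = 0.2326.

0.2326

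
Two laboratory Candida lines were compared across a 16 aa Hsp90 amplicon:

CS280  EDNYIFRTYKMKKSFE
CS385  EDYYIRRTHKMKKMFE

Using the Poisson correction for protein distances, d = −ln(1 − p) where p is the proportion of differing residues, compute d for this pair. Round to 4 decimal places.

0.2877

The sequences differ at positions 3 (N/Y), 6 (F/R), 9 (Y/H), 14 (S/M).
p = 4/16 = 0.250000.
d = −ln(1 − 0.250000) = −ln(0.750000) = 0.2877.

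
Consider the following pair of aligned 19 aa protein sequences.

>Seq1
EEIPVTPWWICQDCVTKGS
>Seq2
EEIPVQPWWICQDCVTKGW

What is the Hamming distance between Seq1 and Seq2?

2

Mismatches occur at site 6 (T↔Q), site 19 (S↔W).
That gives 2 mismatches out of 19 aligned sites, so the Hamming distance is 2.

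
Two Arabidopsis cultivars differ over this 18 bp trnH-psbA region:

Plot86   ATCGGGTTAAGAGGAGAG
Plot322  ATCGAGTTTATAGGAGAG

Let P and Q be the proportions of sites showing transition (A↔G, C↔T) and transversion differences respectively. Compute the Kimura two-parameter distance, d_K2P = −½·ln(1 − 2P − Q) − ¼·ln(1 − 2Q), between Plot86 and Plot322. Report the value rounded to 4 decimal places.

The sequences differ at positions 5 (G/A, transition), 9 (A/T, transversion), 11 (G/T, transversion).
Of the 3 differences, 1 transition and 2 transversions over 18 sites: P = 1/18 = 0.055556, Q = 2/18 = 0.111111.
d = −0.5·ln(0.777777) − 0.25·ln(0.777778) = −0.5·(-0.251315) − 0.25·(-0.251314) = 0.1885.

0.1885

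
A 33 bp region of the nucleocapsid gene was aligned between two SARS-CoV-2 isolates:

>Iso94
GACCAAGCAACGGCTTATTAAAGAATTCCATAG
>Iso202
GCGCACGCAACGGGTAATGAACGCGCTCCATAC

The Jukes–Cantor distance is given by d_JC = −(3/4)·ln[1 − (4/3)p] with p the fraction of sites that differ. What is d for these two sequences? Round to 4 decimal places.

0.4408

The sequences differ at positions 2 (A/C), 3 (C/G), 6 (A/C), 14 (C/G), 16 (T/A), 19 (T/G), 22 (A/C), 24 (A/C), 25 (A/G), 26 (T/C), 33 (G/C).
p = 11/33 = 0.333333.
d = −0.75 · ln(1 − (4/3)·0.333333) = −0.75 · ln(0.555556) = −0.75 · (-0.587786) = 0.4408.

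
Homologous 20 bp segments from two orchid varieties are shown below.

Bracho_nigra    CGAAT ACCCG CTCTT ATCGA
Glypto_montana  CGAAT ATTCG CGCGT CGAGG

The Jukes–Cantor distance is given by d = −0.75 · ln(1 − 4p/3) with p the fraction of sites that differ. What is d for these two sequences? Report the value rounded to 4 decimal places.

The sequences differ at positions 7 (C/T), 8 (C/T), 12 (T/G), 14 (T/G), 16 (A/C), 17 (T/G), 18 (C/A), 20 (A/G).
p = 8/20 = 0.400000.
d = −0.75 · ln(1 − (4/3)·0.400000) = −0.75 · ln(0.466667) = −0.75 · (-0.762139) = 0.5716.

0.5716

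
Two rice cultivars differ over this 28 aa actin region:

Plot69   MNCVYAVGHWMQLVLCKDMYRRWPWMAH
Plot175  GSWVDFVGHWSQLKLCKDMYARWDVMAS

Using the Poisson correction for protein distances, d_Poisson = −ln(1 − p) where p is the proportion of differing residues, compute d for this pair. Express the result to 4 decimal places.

0.4990

Mismatches occur at site 1 (M/G), site 2 (N/S), site 3 (C/W), site 5 (Y/D), site 6 (A/F), site 11 (M/S), site 14 (V/K), site 21 (R/A), site 24 (P/D), site 25 (W/V), site 28 (H/S).
p = 11/28 = 0.392857.
d = −ln(1 − 0.392857) = −ln(0.607143) = 0.4990.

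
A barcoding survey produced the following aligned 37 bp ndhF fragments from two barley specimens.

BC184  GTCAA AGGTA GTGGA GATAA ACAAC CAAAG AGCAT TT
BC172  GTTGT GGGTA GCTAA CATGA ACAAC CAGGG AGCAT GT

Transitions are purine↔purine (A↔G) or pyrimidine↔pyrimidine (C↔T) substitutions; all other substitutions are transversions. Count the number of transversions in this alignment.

Mismatches occur at site 3 (C↔T, transition), site 4 (A↔G, transition), site 5 (A↔T, transversion), site 6 (A↔G, transition), site 12 (T↔C, transition), site 13 (G↔T, transversion), site 14 (G↔A, transition), site 16 (G↔C, transversion), site 19 (A↔G, transition), site 28 (A↔G, transition), site 29 (A↔G, transition), site 36 (T↔G, transversion).
Of the 12 differences, 8 transitions and 4 transversions, so the answer is 4.

4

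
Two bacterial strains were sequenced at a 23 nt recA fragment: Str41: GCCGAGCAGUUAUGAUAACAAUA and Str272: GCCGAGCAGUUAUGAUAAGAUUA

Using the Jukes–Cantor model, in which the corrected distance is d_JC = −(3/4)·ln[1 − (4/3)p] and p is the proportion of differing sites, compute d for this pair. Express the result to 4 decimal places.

0.0924

Mismatches occur at site 19 (C→G), site 21 (A→U).
p = 2/23 = 0.086957.
d = −0.75 · ln(1 − (4/3)·0.086957) = −0.75 · ln(0.884057) = −0.75 · (-0.123234) = 0.0924.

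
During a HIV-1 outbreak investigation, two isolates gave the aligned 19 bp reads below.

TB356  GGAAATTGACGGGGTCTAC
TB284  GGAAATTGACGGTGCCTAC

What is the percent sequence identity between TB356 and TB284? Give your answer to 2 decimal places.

The sequences differ at positions 13 (G/T), 15 (T/C).
17 of the 19 sites match, so the percent identity is 17/19 × 100 = 89.47%.

89.47%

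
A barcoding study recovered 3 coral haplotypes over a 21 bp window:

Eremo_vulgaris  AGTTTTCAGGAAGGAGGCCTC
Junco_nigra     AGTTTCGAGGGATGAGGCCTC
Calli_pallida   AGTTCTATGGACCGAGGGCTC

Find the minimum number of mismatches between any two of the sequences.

4

Pairwise Hamming distances:
  Eremo_vulgaris vs Junco_nigra: 4
  Eremo_vulgaris vs Calli_pallida: 6
  Junco_nigra vs Calli_pallida: 8
The smallest is 4, between Eremo_vulgaris and Junco_nigra.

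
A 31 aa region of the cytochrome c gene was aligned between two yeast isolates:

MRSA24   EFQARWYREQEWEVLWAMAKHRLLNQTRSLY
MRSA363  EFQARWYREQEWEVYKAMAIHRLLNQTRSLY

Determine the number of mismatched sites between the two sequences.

Mismatches occur at site 15 (L/Y), site 16 (W/K), site 20 (K/I).
That gives 3 mismatches out of 31 aligned sites, so the Hamming distance is 3.

3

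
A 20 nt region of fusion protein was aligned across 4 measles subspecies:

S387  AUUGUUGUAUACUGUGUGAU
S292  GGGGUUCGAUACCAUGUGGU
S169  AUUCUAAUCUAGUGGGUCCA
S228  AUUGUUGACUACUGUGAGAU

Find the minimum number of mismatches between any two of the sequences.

Pairwise Hamming distances:
  S387 vs S292: 8
  S387 vs S169: 9
  S387 vs S228: 3
  S292 vs S169: 15
  S292 vs S228: 10
  S169 vs S228: 10
The smallest is 3, between S387 and S228.

3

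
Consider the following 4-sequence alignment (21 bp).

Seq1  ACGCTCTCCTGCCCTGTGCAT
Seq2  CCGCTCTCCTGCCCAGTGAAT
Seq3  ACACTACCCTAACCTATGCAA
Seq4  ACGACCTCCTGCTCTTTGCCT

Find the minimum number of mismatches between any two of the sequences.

3

Pairwise Hamming distances:
  Seq1 vs Seq2: 3
  Seq1 vs Seq3: 7
  Seq1 vs Seq4: 5
  Seq2 vs Seq3: 10
  Seq2 vs Seq4: 8
  Seq3 vs Seq4: 11
The smallest is 3, between Seq1 and Seq2.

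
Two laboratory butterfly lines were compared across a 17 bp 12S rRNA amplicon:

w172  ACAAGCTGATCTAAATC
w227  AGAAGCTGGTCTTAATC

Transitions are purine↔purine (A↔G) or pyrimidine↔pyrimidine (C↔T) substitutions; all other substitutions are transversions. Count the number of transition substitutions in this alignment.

Mismatches occur at site 2 (C/G, transversion), site 9 (A/G, transition), site 13 (A/T, transversion).
Of the 3 differences, 1 transition and 2 transversions, so the answer is 1.

1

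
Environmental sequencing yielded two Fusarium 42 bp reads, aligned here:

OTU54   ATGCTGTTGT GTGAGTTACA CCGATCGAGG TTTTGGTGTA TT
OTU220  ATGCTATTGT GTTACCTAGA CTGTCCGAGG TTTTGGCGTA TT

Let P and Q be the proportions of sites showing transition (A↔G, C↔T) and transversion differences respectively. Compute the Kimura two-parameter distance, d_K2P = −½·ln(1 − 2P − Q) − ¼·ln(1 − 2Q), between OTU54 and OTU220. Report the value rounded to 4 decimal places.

0.2556

Mismatches occur at site 6 (G↔A, transition), site 13 (G↔T, transversion), site 15 (G↔C, transversion), site 16 (T↔C, transition), site 19 (C↔G, transversion), site 22 (C↔T, transition), site 24 (A↔T, transversion), site 25 (T↔C, transition), site 37 (T↔C, transition).
Of the 9 differences, 5 transitions and 4 transversions over 42 sites: P = 5/42 = 0.119048, Q = 4/42 = 0.095238.
d = −0.5·ln(0.666666) − 0.25·ln(0.809524) = −0.5·(-0.405466) − 0.25·(-0.211309) = 0.2556.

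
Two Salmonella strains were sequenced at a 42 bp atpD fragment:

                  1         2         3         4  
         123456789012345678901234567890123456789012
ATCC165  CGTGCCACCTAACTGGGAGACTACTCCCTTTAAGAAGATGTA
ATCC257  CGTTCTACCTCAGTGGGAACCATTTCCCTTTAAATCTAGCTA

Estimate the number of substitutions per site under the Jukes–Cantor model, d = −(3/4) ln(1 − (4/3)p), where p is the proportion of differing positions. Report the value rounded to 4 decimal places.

0.4850

Differing sites — 4:G/T; 6:C/T; 11:A/C; 13:C/G; 19:G/A; 20:A/C; 22:T/A; 23:A/T; 24:C/T; 34:G/A; 35:A/T; 36:A/C; 37:G/T; 39:T/G; 40:G/C.
p = 15/42 = 0.357143.
d = −0.75 · ln(1 − (4/3)·0.357143) = −0.75 · ln(0.523809) = −0.75 · (-0.646628) = 0.4850.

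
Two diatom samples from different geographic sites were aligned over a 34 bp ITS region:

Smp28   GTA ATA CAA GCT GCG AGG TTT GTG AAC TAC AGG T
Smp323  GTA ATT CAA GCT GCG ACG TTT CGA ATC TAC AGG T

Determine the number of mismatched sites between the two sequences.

6

The sequences differ at positions 6 (A/T), 17 (G/C), 22 (G/C), 23 (T/G), 24 (G/A), 26 (A/T).
That gives 6 mismatches out of 34 aligned sites, so the Hamming distance is 6.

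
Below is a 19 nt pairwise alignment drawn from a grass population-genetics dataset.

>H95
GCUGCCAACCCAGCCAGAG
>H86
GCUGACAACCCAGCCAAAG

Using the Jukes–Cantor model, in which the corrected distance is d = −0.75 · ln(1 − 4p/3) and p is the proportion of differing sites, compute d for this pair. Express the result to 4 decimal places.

Mismatches occur at site 5 (C→A), site 17 (G→A).
p = 2/19 = 0.105263.
d = −0.75 · ln(1 − (4/3)·0.105263) = −0.75 · ln(0.859649) = −0.75 · (-0.151231) = 0.1134.

0.1134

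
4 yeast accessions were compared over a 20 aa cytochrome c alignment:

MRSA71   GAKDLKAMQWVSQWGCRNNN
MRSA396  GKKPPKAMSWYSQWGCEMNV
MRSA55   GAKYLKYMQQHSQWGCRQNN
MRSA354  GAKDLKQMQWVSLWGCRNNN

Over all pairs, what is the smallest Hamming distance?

Pairwise Hamming distances:
  MRSA71 vs MRSA396: 8
  MRSA71 vs MRSA55: 5
  MRSA71 vs MRSA354: 2
  MRSA396 vs MRSA55: 10
  MRSA396 vs MRSA354: 10
  MRSA55 vs MRSA354: 6
The smallest is 2, between MRSA71 and MRSA354.

2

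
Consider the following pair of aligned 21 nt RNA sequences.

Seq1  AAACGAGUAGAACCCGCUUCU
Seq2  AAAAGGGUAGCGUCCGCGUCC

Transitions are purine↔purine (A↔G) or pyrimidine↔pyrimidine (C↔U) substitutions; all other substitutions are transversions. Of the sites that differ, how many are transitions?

4

Mismatches occur at site 4 (C→A, transversion), site 6 (A→G, transition), site 11 (A→C, transversion), site 12 (A→G, transition), site 13 (C→U, transition), site 18 (U→G, transversion), site 21 (U→C, transition).
Of the 7 differences, 4 transitions and 3 transversions, so the answer is 4.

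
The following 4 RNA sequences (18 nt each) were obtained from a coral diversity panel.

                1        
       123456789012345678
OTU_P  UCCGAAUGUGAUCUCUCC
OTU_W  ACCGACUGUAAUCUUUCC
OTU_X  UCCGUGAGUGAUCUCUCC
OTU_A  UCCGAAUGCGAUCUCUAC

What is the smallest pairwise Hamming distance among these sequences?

2

Pairwise Hamming distances:
  OTU_P vs OTU_W: 4
  OTU_P vs OTU_X: 3
  OTU_P vs OTU_A: 2
  OTU_W vs OTU_X: 6
  OTU_W vs OTU_A: 6
  OTU_X vs OTU_A: 5
The smallest is 2, between OTU_P and OTU_A.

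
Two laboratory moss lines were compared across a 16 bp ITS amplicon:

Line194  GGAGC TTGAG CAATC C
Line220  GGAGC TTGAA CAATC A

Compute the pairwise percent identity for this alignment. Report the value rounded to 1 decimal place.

87.5%

The sequences differ at positions 10 (G/A), 16 (C/A).
14 of the 16 sites match, so the percent identity is 14/16 × 100 = 87.5%.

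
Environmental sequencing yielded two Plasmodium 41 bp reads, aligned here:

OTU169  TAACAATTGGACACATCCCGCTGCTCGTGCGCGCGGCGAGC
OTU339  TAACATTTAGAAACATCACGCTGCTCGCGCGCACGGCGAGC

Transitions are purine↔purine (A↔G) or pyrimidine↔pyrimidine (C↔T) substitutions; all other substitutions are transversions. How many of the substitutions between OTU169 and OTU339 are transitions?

Differing sites — 6:A/T (Tv); 9:G/A (Ti); 12:C/A (Tv); 18:C/A (Tv); 28:T/C (Ti); 33:G/A (Ti).
Of the 6 differences, 3 transitions and 3 transversions, so the answer is 3.

3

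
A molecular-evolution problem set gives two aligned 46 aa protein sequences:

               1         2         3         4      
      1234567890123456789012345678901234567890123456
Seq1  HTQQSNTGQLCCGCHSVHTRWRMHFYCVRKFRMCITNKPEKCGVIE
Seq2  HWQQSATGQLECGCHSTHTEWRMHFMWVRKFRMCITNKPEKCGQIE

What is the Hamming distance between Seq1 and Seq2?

8

The sequences differ at positions 2 (T/W), 6 (N/A), 11 (C/E), 17 (V/T), 20 (R/E), 26 (Y/M), 27 (C/W), 44 (V/Q).
That gives 8 mismatches out of 46 aligned sites, so the Hamming distance is 8.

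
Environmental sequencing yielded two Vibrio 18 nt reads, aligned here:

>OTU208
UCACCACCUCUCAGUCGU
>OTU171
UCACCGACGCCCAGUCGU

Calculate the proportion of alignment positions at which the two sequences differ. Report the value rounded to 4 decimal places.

Differing sites — 6:A/G; 7:C/A; 9:U/G; 11:U/C.
There are 4 differences over 18 sites, so p = 4/18 = 0.2222.

0.2222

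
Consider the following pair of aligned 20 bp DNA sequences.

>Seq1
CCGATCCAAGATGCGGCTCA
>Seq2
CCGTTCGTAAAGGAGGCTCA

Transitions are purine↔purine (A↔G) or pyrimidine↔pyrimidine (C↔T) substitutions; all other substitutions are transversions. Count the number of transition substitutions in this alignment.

1

The sequences differ at positions 4 (A/T, transversion), 7 (C/G, transversion), 8 (A/T, transversion), 10 (G/A, transition), 12 (T/G, transversion), 14 (C/A, transversion).
Of the 6 differences, 1 transition and 5 transversions, so the answer is 1.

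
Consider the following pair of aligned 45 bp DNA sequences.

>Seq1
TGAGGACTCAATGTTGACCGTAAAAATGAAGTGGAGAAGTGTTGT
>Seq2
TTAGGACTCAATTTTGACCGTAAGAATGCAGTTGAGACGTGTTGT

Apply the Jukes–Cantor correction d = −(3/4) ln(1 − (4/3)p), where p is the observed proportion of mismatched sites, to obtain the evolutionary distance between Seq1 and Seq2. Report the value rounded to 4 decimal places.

0.1468

Differing sites — 2:G/T; 13:G/T; 24:A/G; 29:A/C; 33:G/T; 38:A/C.
p = 6/45 = 0.133333.
d = −0.75 · ln(1 − (4/3)·0.133333) = −0.75 · ln(0.822223) = −0.75 · (-0.195744) = 0.1468.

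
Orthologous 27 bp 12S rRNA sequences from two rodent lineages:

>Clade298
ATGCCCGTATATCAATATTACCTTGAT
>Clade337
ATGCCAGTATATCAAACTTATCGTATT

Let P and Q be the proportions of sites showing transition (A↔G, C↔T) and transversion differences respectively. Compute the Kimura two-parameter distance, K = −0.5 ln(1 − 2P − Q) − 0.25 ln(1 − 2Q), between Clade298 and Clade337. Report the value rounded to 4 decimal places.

Differing sites — 6:C/A (Tv); 16:T/A (Tv); 17:A/C (Tv); 21:C/T (Ti); 23:T/G (Tv); 25:G/A (Ti); 26:A/T (Tv).
Of the 7 differences, 2 transitions and 5 transversions over 27 sites: P = 2/27 = 0.074074, Q = 5/27 = 0.185185.
d = −0.5·ln(0.666667) − 0.25·ln(0.629630) = −0.5·(-0.405465) − 0.25·(-0.462623) = 0.3184.

0.3184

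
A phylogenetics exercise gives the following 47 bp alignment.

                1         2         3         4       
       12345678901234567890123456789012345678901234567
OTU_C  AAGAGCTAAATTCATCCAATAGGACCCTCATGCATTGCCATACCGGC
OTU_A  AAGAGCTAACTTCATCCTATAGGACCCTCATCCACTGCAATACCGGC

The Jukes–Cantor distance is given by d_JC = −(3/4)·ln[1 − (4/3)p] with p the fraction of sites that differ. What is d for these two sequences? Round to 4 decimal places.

0.1147

Differing sites — 10:A/C; 18:A/T; 32:G/C; 35:T/C; 39:C/A.
p = 5/47 = 0.106383.
d = −0.75 · ln(1 − (4/3)·0.106383) = −0.75 · ln(0.858156) = −0.75 · (-0.152969) = 0.1147.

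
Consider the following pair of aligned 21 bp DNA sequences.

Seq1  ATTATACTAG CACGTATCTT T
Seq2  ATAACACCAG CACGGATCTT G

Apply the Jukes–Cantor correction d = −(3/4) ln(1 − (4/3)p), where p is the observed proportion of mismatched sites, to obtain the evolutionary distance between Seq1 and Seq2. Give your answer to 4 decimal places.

Differing sites — 3:T/A; 5:T/C; 8:T/C; 15:T/G; 21:T/G.
p = 5/21 = 0.238095.
d = −0.75 · ln(1 − (4/3)·0.238095) = −0.75 · ln(0.682540) = −0.75 · (-0.381934) = 0.2865.

0.2865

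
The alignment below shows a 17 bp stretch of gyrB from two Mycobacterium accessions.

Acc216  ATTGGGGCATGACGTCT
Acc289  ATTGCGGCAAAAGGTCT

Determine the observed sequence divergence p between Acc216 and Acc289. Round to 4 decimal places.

0.2353

Mismatches occur at site 5 (G/C), site 10 (T/A), site 11 (G/A), site 13 (C/G).
There are 4 differences over 17 sites, so p = 4/17 = 0.2353.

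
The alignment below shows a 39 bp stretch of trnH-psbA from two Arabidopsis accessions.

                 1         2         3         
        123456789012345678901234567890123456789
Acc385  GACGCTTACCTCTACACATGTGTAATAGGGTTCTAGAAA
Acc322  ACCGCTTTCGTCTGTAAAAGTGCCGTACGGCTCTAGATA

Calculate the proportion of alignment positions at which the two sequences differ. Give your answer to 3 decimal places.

0.359

Differing sites — 1:G/A; 2:A/C; 8:A/T; 10:C/G; 14:A/G; 15:C/T; 17:C/A; 19:T/A; 23:T/C; 24:A/C; 25:A/G; 28:G/C; 31:T/C; 38:A/T.
There are 14 differences over 39 sites, so p = 14/39 = 0.359.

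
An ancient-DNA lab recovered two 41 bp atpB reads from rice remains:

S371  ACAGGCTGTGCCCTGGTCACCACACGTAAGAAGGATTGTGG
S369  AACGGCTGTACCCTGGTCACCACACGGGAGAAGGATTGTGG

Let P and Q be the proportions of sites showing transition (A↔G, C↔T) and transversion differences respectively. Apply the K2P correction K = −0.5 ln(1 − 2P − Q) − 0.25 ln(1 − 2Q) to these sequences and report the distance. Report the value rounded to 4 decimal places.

The sequences differ at positions 2 (C/A, transversion), 3 (A/C, transversion), 10 (G/A, transition), 27 (T/G, transversion), 28 (A/G, transition).
Of the 5 differences, 2 transitions and 3 transversions over 41 sites: P = 2/41 = 0.048780, Q = 3/41 = 0.073171.
d = −0.5·ln(0.829269) − 0.25·ln(0.853658) = −0.5·(-0.187211) − 0.25·(-0.158225) = 0.1332.

0.1332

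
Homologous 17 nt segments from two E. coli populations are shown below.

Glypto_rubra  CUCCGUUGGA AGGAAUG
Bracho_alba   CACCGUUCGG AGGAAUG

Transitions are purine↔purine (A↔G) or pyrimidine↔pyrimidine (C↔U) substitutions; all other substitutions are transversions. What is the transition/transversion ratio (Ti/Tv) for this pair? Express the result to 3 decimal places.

0.500

Mismatches occur at site 2 (U→A, transversion), site 8 (G→C, transversion), site 10 (A→G, transition).
Of the 3 differences, 1 transition and 2 transversions, so Ti/Tv = 1/2 = 0.500.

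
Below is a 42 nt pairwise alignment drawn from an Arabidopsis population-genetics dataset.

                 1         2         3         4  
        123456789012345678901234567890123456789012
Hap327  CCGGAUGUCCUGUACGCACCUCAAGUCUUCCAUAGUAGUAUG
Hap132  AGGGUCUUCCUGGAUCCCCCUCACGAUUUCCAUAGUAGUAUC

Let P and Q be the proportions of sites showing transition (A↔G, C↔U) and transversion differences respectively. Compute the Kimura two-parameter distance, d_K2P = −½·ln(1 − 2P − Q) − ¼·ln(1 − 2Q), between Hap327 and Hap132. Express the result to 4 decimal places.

0.4014

Differing sites — 1:C/A (Tv); 2:C/G (Tv); 5:A/U (Tv); 6:U/C (Ti); 7:G/U (Tv); 13:U/G (Tv); 15:C/U (Ti); 16:G/C (Tv); 18:A/C (Tv); 24:A/C (Tv); 26:U/A (Tv); 27:C/U (Ti); 42:G/C (Tv).
Of the 13 differences, 3 transitions and 10 transversions over 42 sites: P = 3/42 = 0.071429, Q = 10/42 = 0.238095.
d = −0.5·ln(0.619047) − 0.25·ln(0.523810) = −0.5·(-0.479574) − 0.25·(-0.646626) = 0.4014.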